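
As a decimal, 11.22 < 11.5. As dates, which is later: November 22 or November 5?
November 22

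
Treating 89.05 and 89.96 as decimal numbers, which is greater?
89.96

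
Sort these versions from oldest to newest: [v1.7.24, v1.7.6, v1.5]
[v1.5, v1.7.6, v1.7.24]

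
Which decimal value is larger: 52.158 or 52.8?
52.8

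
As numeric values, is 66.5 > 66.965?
False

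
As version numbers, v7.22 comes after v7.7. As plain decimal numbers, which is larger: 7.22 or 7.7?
7.7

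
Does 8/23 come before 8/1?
No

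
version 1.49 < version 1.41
False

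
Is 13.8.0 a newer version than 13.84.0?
No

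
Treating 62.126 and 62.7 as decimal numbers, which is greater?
62.7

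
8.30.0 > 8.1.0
True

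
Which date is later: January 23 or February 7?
February 7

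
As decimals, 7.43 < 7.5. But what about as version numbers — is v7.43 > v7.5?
True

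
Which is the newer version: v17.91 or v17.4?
v17.91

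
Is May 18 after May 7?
Yes. Day 18 comes after day 7 in May — this is a date comparison, not a decimal one (the decimal 5.18 would be smaller than 5.7).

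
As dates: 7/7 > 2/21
True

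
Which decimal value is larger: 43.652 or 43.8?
43.8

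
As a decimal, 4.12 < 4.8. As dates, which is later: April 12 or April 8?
April 12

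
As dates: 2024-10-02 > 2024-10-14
False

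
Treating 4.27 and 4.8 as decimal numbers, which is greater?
4.8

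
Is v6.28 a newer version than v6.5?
Yes. Version numbers are compared segment by segment as integers, not as decimals: minor version 28 > 5, so v6.28 > v6.5 (even though the decimal 6.28 < 6.5).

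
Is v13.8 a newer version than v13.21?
No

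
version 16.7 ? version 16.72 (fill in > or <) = <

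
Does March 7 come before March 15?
Yes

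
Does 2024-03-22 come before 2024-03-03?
No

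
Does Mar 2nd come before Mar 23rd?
Yes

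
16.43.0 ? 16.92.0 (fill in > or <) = <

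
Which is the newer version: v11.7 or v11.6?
v11.7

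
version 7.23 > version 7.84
False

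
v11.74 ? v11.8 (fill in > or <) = >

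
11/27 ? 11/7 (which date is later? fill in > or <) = >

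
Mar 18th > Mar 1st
True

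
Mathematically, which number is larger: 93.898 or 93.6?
93.898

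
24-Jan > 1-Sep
False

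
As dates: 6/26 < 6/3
False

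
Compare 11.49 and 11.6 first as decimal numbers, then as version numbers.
As decimals: 11.49 < 11.6. As versions: v11.49 > v11.6 (minor version 49 > 6).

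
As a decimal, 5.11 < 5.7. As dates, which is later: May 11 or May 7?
May 11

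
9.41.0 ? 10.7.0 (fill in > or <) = <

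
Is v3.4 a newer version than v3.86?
No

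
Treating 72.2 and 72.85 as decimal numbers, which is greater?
72.85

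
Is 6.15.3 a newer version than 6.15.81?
No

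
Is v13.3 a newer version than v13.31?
No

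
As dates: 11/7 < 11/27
True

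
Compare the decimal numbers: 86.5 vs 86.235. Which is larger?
86.5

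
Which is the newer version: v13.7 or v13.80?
v13.80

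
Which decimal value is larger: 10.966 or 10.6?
10.966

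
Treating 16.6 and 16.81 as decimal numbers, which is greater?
16.81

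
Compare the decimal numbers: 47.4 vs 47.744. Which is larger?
47.744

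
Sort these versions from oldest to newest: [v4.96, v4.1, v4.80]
[v4.1, v4.80, v4.96]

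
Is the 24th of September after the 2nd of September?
Yes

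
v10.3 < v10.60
True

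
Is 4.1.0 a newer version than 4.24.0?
No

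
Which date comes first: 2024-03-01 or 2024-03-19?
2024-03-01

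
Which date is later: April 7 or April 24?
April 24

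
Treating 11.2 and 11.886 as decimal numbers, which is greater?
11.886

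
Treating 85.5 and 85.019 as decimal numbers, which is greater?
85.5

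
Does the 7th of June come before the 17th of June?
Yes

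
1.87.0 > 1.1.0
True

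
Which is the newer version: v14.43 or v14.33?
v14.43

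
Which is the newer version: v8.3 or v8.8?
v8.8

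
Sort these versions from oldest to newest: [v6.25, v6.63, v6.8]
[v6.8, v6.25, v6.63]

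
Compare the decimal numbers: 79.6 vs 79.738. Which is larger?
79.738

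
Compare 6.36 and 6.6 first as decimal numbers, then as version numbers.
As decimals: 6.36 < 6.6. As versions: v6.36 > v6.6 (minor version 36 > 6).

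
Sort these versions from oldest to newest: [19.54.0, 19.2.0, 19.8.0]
[19.2.0, 19.8.0, 19.54.0]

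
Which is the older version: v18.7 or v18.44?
v18.7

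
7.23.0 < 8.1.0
True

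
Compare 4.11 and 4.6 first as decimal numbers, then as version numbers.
As decimals: 4.11 < 4.6. As versions: v4.11 > v4.6 (minor version 11 > 6).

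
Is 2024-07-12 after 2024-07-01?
Yes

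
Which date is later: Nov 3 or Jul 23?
Nov 3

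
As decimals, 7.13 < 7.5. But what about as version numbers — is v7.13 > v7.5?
True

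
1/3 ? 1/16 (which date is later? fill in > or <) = <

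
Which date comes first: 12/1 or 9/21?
9/21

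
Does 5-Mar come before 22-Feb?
No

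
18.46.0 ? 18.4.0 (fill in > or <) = >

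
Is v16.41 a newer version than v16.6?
Yes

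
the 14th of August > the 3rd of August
True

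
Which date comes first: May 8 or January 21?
January 21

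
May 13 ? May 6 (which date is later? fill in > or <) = >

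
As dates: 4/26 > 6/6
False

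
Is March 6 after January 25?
Yes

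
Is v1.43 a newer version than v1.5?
Yes. Version numbers are compared segment by segment as integers, not as decimals: minor version 43 > 5, so v1.43 > v1.5 (even though the decimal 1.43 < 1.5).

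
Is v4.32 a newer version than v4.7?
Yes. Version numbers are compared segment by segment as integers, not as decimals: minor version 32 > 7, so v4.32 > v4.7 (even though the decimal 4.32 < 4.7).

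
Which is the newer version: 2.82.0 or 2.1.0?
2.82.0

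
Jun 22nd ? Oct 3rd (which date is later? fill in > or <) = <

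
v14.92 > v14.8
True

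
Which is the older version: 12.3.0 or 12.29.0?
12.3.0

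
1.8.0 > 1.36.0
False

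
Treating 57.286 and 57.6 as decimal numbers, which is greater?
57.6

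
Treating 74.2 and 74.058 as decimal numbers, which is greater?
74.2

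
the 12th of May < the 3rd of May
False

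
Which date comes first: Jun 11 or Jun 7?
Jun 7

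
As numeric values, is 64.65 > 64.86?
False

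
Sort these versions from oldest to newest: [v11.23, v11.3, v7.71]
[v7.71, v11.3, v11.23]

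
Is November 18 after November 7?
Yes. Day 18 comes after day 7 in November — this is a date comparison, not a decimal one (the decimal 11.18 would be smaller than 11.7).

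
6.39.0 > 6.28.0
True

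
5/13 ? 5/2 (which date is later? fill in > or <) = >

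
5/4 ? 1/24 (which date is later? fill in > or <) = >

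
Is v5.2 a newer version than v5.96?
No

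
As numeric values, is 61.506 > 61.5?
True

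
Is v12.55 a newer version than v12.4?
Yes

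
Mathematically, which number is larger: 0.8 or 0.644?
0.8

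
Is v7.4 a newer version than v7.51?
No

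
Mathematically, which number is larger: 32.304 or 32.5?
32.5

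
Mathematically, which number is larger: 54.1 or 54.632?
54.632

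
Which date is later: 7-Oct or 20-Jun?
7-Oct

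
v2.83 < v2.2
False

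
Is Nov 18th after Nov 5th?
Yes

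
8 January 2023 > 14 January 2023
False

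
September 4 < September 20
True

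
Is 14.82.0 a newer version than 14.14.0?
Yes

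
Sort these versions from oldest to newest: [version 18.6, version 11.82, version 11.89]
[version 11.82, version 11.89, version 18.6]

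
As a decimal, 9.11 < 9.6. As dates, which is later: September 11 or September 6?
September 11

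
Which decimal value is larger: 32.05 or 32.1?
32.1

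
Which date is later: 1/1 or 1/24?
1/24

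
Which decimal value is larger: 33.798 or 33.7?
33.798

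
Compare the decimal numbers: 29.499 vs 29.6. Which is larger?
29.6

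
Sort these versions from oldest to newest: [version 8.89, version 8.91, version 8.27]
[version 8.27, version 8.89, version 8.91]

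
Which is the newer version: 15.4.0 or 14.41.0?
15.4.0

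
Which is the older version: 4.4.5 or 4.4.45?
4.4.5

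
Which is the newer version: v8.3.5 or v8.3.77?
v8.3.77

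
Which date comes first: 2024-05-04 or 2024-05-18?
2024-05-04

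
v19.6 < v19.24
True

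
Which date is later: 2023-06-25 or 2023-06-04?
2023-06-25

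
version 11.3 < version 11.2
False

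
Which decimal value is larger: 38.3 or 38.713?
38.713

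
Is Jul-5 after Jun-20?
Yes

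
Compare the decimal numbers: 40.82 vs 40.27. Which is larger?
40.82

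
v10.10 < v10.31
True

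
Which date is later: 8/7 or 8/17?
8/17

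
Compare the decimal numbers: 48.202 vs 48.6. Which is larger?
48.6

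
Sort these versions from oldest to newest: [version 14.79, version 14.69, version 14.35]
[version 14.35, version 14.69, version 14.79]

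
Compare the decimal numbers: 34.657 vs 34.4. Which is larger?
34.657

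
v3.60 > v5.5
False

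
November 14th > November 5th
True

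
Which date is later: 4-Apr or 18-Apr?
18-Apr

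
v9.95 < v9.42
False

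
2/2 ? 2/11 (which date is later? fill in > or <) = <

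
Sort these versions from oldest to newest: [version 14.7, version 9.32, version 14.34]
[version 9.32, version 14.7, version 14.34]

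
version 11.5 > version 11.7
False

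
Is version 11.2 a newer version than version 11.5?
No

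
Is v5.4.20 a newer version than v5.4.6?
Yes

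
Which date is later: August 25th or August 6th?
August 25th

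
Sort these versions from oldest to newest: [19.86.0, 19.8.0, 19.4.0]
[19.4.0, 19.8.0, 19.86.0]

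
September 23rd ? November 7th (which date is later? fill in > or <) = <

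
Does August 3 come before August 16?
Yes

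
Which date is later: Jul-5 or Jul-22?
Jul-22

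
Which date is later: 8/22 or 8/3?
8/22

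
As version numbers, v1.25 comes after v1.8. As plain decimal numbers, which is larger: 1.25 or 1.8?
1.8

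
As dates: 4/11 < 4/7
False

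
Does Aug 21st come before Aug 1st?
No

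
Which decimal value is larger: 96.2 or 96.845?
96.845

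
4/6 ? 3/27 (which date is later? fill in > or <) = >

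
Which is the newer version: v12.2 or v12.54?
v12.54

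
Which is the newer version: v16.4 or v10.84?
v16.4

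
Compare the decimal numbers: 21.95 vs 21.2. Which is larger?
21.95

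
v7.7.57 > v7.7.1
True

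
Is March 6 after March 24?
No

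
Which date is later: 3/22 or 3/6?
3/22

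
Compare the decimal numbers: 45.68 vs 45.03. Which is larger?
45.68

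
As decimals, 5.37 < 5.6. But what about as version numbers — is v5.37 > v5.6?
True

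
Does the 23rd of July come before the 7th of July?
No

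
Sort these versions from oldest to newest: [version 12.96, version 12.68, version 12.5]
[version 12.5, version 12.68, version 12.96]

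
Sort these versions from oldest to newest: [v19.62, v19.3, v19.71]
[v19.3, v19.62, v19.71]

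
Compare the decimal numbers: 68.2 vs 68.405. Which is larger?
68.405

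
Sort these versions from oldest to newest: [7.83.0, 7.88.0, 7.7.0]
[7.7.0, 7.83.0, 7.88.0]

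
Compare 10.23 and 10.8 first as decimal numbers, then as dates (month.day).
As decimals: 10.23 < 10.8. As dates: 10/23 is later than 10/8 (day 23 > day 8).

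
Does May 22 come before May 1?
No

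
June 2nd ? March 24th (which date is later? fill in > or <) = >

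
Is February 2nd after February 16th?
No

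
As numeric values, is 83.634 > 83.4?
True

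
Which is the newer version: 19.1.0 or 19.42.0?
19.42.0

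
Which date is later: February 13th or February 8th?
February 13th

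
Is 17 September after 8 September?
Yes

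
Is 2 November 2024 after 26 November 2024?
No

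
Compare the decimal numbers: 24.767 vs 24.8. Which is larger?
24.8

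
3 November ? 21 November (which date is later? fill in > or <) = <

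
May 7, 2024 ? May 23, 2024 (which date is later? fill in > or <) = <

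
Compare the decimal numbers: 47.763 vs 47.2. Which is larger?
47.763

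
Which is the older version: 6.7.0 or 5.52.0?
5.52.0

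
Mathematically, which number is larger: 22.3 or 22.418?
22.418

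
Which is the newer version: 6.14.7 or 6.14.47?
6.14.47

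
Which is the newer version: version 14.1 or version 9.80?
version 14.1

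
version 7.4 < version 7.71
True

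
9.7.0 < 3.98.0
False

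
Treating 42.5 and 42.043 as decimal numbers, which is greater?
42.5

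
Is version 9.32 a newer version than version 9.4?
Yes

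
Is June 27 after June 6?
Yes. Day 27 comes after day 6 in June — this is a date comparison, not a decimal one (the decimal 6.27 would be smaller than 6.6).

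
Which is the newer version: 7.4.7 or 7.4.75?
7.4.75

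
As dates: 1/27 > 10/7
False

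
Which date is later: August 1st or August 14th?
August 14th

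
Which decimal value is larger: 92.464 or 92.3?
92.464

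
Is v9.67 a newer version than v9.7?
Yes. Version numbers are compared segment by segment as integers, not as decimals: minor version 67 > 7, so v9.67 > v9.7 (even though the decimal 9.67 < 9.7).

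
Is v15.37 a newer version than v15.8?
Yes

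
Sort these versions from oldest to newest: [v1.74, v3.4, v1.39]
[v1.39, v1.74, v3.4]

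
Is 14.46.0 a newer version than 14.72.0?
No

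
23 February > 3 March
False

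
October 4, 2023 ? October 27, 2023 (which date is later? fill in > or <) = <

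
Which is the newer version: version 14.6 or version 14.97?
version 14.97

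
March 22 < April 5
True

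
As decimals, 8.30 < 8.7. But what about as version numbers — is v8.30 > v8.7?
True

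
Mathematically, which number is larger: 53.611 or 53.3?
53.611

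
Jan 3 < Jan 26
True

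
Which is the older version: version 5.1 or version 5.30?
version 5.1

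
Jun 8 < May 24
False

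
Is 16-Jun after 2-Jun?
Yes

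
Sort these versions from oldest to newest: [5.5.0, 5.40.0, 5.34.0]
[5.5.0, 5.34.0, 5.40.0]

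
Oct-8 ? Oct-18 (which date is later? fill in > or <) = <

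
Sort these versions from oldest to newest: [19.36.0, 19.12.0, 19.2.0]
[19.2.0, 19.12.0, 19.36.0]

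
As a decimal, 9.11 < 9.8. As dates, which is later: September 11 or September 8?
September 11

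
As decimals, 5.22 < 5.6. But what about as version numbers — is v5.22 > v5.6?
True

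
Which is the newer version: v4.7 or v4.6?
v4.7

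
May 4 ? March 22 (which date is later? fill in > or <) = >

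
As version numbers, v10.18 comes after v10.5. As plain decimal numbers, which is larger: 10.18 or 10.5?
10.5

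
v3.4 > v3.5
False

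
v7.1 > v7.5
False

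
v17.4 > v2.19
True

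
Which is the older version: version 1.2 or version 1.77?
version 1.2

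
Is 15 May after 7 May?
Yes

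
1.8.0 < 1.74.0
True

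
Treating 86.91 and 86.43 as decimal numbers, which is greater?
86.91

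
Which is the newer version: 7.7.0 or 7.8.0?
7.8.0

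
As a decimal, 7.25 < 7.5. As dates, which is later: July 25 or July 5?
July 25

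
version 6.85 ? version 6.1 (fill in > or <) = >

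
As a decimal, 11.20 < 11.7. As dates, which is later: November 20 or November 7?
November 20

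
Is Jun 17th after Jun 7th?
Yes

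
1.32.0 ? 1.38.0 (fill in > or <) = <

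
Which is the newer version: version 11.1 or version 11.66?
version 11.66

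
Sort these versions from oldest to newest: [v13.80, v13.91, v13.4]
[v13.4, v13.80, v13.91]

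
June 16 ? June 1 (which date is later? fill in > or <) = >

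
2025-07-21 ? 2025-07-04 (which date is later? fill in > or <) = >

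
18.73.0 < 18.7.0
False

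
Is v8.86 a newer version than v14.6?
No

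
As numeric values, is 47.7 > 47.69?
True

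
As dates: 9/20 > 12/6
False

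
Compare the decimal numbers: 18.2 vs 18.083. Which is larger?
18.2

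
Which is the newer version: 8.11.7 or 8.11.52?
8.11.52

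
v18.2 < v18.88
True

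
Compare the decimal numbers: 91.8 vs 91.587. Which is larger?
91.8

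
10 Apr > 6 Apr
True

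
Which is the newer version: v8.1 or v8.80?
v8.80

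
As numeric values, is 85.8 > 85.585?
True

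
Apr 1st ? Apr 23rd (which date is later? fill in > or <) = <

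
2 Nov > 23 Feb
True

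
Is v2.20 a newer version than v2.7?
Yes. Version numbers are compared segment by segment as integers, not as decimals: minor version 20 > 7, so v2.20 > v2.7 (even though the decimal 2.20 < 2.7).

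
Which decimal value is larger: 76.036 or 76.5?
76.5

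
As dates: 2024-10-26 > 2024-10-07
True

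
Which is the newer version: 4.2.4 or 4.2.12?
4.2.12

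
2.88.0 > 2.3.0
True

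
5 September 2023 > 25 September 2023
False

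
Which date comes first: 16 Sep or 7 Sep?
7 Sep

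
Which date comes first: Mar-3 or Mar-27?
Mar-3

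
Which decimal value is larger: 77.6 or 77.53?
77.6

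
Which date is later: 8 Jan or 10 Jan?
10 Jan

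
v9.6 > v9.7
False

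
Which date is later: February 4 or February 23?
February 23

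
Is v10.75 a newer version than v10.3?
Yes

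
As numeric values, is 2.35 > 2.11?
True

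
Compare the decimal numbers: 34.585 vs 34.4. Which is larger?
34.585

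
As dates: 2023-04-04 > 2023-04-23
False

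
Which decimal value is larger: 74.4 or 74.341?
74.4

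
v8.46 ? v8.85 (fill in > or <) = <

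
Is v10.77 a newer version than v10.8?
Yes. Version numbers are compared segment by segment as integers, not as decimals: minor version 77 > 8, so v10.77 > v10.8 (even though the decimal 10.77 < 10.8).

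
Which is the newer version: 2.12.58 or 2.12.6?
2.12.58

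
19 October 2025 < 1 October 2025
False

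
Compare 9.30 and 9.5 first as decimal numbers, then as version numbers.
As decimals: 9.30 < 9.5. As versions: v9.30 > v9.5 (minor version 30 > 5).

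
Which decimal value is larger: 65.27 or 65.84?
65.84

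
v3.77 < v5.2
True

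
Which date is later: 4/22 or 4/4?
4/22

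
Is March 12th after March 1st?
Yes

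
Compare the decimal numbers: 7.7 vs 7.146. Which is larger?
7.7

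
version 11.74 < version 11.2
False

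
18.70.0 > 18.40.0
True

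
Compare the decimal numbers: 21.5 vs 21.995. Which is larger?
21.995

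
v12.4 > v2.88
True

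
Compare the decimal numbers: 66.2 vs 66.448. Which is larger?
66.448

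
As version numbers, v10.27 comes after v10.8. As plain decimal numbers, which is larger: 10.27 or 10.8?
10.8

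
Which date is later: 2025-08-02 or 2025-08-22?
2025-08-22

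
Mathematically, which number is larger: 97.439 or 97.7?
97.7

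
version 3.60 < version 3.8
False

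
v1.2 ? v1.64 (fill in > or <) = <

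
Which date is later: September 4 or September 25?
September 25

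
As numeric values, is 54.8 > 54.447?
True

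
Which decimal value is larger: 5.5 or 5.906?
5.906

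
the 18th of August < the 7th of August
False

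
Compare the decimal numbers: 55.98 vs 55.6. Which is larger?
55.98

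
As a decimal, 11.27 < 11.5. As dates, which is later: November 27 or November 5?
November 27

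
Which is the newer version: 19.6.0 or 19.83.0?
19.83.0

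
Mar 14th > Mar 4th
True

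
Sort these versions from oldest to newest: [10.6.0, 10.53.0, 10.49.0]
[10.6.0, 10.49.0, 10.53.0]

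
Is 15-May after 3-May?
Yes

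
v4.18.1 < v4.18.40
True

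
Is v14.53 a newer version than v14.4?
Yes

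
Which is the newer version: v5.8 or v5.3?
v5.8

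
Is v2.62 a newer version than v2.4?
Yes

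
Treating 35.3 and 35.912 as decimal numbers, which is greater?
35.912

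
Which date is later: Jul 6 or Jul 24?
Jul 24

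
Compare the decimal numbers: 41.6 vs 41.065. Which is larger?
41.6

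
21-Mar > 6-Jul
False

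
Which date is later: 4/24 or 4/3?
4/24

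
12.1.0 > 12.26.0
False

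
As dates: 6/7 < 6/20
True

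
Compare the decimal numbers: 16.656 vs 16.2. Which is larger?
16.656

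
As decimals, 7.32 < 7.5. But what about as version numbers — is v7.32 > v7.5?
True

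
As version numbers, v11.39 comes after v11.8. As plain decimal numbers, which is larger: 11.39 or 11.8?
11.8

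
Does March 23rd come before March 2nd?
No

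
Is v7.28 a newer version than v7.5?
Yes. Version numbers are compared segment by segment as integers, not as decimals: minor version 28 > 5, so v7.28 > v7.5 (even though the decimal 7.28 < 7.5).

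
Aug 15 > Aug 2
True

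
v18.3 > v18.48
False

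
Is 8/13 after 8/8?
Yes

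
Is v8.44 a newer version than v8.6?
Yes. Version numbers are compared segment by segment as integers, not as decimals: minor version 44 > 6, so v8.44 > v8.6 (even though the decimal 8.44 < 8.6).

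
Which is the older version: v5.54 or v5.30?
v5.30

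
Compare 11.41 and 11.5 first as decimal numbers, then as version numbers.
As decimals: 11.41 < 11.5. As versions: v11.41 > v11.5 (minor version 41 > 5).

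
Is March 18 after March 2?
Yes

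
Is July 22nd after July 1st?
Yes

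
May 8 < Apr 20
False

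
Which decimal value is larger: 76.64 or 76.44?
76.64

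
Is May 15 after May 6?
Yes. Day 15 comes after day 6 in May — this is a date comparison, not a decimal one (the decimal 5.15 would be smaller than 5.6).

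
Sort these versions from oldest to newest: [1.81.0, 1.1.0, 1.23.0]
[1.1.0, 1.23.0, 1.81.0]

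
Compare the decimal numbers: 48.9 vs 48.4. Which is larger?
48.9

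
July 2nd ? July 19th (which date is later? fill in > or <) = <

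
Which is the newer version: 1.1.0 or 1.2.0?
1.2.0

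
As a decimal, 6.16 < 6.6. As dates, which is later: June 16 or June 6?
June 16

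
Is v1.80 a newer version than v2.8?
No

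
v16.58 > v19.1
False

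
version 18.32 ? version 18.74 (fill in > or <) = <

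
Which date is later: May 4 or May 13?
May 13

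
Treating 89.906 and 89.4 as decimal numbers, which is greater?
89.906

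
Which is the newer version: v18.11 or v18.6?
v18.11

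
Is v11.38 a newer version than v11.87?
No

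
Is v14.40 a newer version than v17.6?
No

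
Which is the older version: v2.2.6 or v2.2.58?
v2.2.6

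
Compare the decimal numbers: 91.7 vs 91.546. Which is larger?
91.7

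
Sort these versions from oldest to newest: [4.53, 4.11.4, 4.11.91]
[4.11.4, 4.11.91, 4.53]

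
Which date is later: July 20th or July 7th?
July 20th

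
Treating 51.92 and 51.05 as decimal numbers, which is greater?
51.92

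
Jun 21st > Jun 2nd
True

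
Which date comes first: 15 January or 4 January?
4 January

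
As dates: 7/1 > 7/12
False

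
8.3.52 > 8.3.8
True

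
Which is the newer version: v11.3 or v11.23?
v11.23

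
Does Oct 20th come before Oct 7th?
No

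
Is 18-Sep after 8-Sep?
Yes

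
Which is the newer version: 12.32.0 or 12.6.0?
12.32.0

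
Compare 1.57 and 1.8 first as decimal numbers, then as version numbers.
As decimals: 1.57 < 1.8. As versions: v1.57 > v1.8 (minor version 57 > 8).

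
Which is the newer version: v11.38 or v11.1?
v11.38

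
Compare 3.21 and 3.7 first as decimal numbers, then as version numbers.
As decimals: 3.21 < 3.7. As versions: v3.21 > v3.7 (minor version 21 > 7).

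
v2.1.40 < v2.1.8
False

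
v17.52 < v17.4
False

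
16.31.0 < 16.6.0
False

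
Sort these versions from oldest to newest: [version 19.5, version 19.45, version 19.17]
[version 19.5, version 19.17, version 19.45]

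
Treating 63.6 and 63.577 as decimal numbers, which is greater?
63.6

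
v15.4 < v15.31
True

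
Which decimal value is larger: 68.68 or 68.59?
68.68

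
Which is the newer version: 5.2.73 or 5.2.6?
5.2.73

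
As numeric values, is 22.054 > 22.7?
False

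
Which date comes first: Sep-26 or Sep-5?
Sep-5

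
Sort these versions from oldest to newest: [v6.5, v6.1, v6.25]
[v6.1, v6.5, v6.25]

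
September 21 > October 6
False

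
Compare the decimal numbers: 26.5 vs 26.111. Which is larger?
26.5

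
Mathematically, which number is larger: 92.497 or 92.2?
92.497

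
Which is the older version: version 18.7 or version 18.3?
version 18.3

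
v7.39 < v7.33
False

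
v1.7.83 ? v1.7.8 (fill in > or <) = >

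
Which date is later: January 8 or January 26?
January 26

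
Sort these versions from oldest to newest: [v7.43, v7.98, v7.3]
[v7.3, v7.43, v7.98]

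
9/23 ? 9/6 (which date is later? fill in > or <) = >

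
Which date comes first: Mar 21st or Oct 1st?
Mar 21st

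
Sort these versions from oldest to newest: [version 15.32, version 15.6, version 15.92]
[version 15.6, version 15.32, version 15.92]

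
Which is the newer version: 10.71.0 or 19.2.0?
19.2.0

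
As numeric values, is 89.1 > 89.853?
False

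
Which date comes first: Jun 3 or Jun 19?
Jun 3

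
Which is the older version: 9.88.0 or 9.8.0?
9.8.0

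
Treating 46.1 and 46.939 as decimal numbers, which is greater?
46.939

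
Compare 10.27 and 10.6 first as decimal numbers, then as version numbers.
As decimals: 10.27 < 10.6. As versions: v10.27 > v10.6 (minor version 27 > 6).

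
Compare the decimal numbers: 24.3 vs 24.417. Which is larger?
24.417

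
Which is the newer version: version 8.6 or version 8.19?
version 8.19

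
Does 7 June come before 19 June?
Yes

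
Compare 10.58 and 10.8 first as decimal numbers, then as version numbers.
As decimals: 10.58 < 10.8. As versions: v10.58 > v10.8 (minor version 58 > 8).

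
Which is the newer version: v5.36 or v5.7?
v5.36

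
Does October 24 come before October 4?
No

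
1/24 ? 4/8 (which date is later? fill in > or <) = <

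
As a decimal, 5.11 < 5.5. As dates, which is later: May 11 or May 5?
May 11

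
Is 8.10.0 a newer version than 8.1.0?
Yes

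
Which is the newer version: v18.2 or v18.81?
v18.81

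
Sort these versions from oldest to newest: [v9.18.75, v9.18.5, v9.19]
[v9.18.5, v9.18.75, v9.19]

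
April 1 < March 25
False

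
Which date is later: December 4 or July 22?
December 4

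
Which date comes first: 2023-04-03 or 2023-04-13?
2023-04-03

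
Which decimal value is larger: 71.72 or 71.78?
71.78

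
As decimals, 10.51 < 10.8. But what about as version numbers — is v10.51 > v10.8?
True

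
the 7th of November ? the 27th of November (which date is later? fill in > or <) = <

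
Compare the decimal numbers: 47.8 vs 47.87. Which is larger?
47.87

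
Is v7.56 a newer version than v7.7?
Yes. Version numbers are compared segment by segment as integers, not as decimals: minor version 56 > 7, so v7.56 > v7.7 (even though the decimal 7.56 < 7.7).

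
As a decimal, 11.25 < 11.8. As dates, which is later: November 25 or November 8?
November 25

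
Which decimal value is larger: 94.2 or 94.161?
94.2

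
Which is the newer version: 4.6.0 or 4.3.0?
4.6.0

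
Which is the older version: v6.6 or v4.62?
v4.62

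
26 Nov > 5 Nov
True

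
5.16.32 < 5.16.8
False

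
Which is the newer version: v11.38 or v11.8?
v11.38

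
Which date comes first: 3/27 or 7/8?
3/27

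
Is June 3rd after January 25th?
Yes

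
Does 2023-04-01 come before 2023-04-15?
Yes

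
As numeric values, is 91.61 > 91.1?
True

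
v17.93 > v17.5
True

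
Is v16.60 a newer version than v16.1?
Yes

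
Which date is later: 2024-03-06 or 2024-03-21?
2024-03-21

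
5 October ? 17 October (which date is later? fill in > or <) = <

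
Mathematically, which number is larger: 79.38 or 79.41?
79.41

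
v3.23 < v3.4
False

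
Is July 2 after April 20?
Yes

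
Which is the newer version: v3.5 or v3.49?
v3.49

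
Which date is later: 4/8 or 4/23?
4/23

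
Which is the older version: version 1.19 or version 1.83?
version 1.19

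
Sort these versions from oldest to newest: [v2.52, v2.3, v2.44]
[v2.3, v2.44, v2.52]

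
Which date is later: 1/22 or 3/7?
3/7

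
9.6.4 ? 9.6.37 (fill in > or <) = <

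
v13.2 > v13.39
False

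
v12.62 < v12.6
False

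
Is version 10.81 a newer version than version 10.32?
Yes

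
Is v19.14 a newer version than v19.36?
No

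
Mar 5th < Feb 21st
False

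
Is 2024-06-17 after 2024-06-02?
Yes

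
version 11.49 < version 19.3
True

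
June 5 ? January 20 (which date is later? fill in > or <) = >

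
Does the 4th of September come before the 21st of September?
Yes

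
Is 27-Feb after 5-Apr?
No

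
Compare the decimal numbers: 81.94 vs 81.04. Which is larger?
81.94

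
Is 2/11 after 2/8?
Yes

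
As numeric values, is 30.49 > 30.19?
True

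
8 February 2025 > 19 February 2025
False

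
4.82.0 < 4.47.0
False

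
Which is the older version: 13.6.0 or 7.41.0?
7.41.0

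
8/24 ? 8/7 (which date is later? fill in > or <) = >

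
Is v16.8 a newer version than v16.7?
Yes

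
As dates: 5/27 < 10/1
True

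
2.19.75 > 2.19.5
True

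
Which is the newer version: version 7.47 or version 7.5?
version 7.47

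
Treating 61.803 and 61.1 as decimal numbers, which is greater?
61.803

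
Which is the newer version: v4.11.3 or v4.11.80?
v4.11.80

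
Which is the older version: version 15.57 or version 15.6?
version 15.6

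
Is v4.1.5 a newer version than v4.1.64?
No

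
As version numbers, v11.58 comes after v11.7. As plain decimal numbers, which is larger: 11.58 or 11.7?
11.7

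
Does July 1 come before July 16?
Yes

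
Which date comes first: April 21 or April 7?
April 7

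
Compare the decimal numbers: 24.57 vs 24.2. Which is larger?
24.57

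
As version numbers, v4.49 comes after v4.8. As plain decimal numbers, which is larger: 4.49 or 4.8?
4.8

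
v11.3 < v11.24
True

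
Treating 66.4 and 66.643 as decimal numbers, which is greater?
66.643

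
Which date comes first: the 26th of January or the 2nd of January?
the 2nd of January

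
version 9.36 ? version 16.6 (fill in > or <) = <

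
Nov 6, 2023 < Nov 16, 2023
True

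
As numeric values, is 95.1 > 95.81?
False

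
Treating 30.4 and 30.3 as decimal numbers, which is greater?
30.4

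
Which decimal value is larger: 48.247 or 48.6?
48.6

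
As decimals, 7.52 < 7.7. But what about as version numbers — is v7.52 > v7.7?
True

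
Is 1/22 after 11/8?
No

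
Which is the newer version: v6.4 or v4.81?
v6.4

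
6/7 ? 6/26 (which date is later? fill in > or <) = <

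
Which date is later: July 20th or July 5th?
July 20th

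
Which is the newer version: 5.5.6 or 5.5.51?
5.5.51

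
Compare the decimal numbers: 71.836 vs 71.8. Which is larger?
71.836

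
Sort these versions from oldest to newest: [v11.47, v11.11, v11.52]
[v11.11, v11.47, v11.52]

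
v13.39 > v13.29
True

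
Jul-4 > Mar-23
True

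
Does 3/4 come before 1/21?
No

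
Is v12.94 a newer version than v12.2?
Yes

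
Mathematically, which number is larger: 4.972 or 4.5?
4.972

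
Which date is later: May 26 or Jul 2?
Jul 2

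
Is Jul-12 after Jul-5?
Yes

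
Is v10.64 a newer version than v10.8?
Yes. Version numbers are compared segment by segment as integers, not as decimals: minor version 64 > 8, so v10.64 > v10.8 (even though the decimal 10.64 < 10.8).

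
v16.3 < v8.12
False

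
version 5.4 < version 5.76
True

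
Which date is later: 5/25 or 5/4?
5/25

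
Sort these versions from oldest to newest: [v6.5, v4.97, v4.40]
[v4.40, v4.97, v6.5]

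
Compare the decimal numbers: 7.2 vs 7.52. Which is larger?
7.52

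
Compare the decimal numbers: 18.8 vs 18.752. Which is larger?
18.8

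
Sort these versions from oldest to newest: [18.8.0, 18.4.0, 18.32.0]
[18.4.0, 18.8.0, 18.32.0]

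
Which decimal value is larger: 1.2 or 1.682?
1.682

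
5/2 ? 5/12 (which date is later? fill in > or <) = <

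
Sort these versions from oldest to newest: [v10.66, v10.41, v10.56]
[v10.41, v10.56, v10.66]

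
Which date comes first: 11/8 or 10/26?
10/26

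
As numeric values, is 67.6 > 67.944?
False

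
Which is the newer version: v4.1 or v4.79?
v4.79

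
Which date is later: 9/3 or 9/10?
9/10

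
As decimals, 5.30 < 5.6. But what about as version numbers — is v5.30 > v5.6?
True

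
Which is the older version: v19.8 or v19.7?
v19.7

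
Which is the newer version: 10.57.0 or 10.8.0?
10.57.0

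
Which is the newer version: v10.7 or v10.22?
v10.22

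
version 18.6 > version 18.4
True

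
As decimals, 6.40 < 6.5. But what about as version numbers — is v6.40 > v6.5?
True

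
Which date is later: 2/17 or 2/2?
2/17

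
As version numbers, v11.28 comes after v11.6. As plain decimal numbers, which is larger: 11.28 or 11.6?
11.6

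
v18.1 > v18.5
False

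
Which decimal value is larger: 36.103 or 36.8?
36.8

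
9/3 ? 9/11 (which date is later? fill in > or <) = <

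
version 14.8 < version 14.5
False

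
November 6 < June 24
False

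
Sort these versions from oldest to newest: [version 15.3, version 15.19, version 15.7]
[version 15.3, version 15.7, version 15.19]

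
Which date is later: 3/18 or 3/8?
3/18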